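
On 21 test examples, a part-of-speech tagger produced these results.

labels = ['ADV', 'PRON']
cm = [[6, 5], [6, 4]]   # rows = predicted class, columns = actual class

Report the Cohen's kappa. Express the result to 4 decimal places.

Observed agreement pₒ = trace/N = 10/21 = 0.47619
Expected agreement pₑ = Σ (rowᵢ·colᵢ)/N² = (12·11 + 9·10)/21² = 0.50340
κ = (pₒ − pₑ)/(1 − pₑ) = (0.47619 − 0.50340)/(1 − 0.50340) = -0.0548

-0.0548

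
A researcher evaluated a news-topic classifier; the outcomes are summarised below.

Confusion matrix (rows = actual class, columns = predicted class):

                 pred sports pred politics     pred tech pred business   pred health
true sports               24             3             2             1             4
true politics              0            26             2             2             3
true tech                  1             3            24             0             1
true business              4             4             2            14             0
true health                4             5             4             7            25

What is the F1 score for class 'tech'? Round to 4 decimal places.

0.7619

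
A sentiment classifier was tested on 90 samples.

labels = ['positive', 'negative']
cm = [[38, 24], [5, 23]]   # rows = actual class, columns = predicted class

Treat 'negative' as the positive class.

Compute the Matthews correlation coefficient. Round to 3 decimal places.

MCC = (TP·TN − FP·FN) / √((TP+FP)(TP+FN)(TN+FP)(TN+FN))
Numerator = 23·38 − 24·5 = 754
Denominator = √(47·28·62·43) = √3508456 = 1873.0873
MCC = 754 / 1873.0873 = 0.403

0.403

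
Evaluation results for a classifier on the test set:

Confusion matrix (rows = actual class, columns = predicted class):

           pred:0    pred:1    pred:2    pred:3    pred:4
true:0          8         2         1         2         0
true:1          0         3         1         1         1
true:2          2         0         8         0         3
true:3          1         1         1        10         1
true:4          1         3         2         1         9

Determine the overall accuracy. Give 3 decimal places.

Accuracy = trace / total = (8+3+8+10+9=38) / 62 = 38/62 = 0.613

0.613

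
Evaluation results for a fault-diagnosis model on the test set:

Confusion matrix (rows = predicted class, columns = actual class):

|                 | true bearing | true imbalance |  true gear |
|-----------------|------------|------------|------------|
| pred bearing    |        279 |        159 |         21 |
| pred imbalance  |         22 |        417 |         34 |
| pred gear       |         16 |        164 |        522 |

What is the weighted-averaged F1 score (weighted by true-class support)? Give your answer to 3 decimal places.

Per-class F1 score (2·TP/(2·TP+FP+FN)):
  bearing: TP=279, FP=159+21=180, FN=22+16=38 → 558/776 = 0.7191
  imbalance: TP=417, FP=22+34=56, FN=159+164=323 → 834/1213 = 0.6876
  gear: TP=522, FP=16+164=180, FN=21+34=55 → 1044/1279 = 0.8163
Weighted-F1 score = Σ (supportᵢ/N)·F1 scoreᵢ with N=1634: (317/1634)·0.7191 + (740/1634)·0.6876 + (577/1634)·0.8163 = 0.739

0.739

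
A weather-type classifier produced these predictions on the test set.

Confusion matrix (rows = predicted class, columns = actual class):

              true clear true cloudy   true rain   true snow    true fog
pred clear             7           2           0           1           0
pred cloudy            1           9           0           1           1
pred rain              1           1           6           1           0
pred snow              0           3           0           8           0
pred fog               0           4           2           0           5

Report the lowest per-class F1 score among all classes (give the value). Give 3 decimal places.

Per-class F1 score (2·TP/(2·TP+FP+FN)):
  clear: TP=7, FP=2+0+1+0=3, FN=1+1+0+0=2 → 14/19 = 0.7368
  cloudy: TP=9, FP=1+0+1+1=3, FN=2+1+3+4=10 → 18/31 = 0.5806
  rain: TP=6, FP=1+1+1+0=3, FN=0+0+0+2=2 → 12/17 = 0.7059
  snow: TP=8, FP=0+3+0+0=3, FN=1+1+1+0=3 → 16/22 = 0.7273
  fog: TP=5, FP=0+4+2+0=6, FN=0+1+0+0=1 → 10/17 = 0.5882
Lowest is class 'cloudy' with F1 score = 0.581.

0.581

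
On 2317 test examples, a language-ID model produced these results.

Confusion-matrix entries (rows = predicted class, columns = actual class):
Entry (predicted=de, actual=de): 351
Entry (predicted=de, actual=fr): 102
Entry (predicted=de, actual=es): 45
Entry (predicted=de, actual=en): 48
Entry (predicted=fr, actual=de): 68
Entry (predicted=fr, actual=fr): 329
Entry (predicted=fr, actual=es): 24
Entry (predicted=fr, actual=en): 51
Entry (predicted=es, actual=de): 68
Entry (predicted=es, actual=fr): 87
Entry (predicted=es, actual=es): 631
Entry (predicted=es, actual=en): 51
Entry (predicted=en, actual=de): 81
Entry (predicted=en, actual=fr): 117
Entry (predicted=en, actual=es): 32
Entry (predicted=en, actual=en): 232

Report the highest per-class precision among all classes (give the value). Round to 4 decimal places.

0.7539

Per-class precision (TP/(TP+FP)):
  de: TP=351, FP=102+45+48=195 → 351/546 = 0.64286
  fr: TP=329, FP=68+24+51=143 → 329/472 = 0.69703
  es: TP=631, FP=68+87+51=206 → 631/837 = 0.75388
  en: TP=232, FP=81+117+32=230 → 232/462 = 0.50216
Highest is class 'es' with precision = 0.7539.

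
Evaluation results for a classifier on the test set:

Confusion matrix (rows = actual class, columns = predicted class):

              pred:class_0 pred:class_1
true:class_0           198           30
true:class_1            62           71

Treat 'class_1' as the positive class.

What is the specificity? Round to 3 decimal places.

Specificity = TN/(TN+FP) = 198/(198+30) = 0.868

0.868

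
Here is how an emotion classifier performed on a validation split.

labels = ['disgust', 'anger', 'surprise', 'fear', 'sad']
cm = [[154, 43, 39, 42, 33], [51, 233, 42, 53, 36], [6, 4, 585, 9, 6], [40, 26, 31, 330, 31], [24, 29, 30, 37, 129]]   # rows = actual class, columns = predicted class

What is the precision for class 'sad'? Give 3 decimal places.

0.549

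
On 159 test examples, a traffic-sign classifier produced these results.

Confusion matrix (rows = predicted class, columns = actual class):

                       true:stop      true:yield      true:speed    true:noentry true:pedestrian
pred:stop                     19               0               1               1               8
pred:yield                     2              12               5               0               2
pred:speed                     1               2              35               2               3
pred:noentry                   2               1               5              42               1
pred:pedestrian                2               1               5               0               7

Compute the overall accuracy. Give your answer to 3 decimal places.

Accuracy = trace / total = (19+12+35+42+7=115) / 159 = 115/159 = 0.723

0.723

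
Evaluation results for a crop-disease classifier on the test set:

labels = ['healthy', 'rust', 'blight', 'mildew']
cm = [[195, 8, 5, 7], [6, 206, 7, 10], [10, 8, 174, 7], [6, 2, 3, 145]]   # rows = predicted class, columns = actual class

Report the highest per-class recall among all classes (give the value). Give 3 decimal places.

0.921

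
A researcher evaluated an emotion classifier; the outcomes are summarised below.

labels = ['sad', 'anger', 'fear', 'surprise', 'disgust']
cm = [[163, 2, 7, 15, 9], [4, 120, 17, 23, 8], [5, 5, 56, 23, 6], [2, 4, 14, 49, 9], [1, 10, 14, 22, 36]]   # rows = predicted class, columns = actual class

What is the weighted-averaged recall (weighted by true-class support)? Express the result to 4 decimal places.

0.6795

Per-class recall (TP/(TP+FN)):
  sad: TP=163, FN=4+5+2+1=12 → 163/175 = 0.93143
  anger: TP=120, FN=2+5+4+10=21 → 120/141 = 0.85106
  fear: TP=56, FN=7+17+14+14=52 → 56/108 = 0.51852
  surprise: TP=49, FN=15+23+23+22=83 → 49/132 = 0.37121
  disgust: TP=36, FN=9+8+6+9=32 → 36/68 = 0.52941
Weighted-recall = Σ (supportᵢ/N)·recallᵢ with N=624: (175/624)·0.93143 + (141/624)·0.85106 + (108/624)·0.51852 + (132/624)·0.37121 + (68/624)·0.52941 = 0.6795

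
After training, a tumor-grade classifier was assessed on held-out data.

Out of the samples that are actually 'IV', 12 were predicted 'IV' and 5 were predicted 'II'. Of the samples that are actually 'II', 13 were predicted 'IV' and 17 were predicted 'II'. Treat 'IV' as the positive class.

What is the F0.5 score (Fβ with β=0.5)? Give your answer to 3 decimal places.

Fβ = (1+β²)·TP / ((1+β²)·TP + β²·FN + FP), with β²=1/4
= 1.25·12 / (1.25·12 + 0.25·5 + 13) = 0.513

0.513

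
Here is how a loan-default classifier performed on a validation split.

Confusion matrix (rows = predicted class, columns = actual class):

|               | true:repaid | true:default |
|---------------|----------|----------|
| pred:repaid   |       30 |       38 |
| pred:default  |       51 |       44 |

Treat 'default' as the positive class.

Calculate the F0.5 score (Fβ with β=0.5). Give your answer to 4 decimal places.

0.4762

Fβ = (1+β²)·TP / ((1+β²)·TP + β²·FN + FP), with β²=1/4
= 1.25·44 / (1.25·44 + 0.25·38 + 51) = 0.4762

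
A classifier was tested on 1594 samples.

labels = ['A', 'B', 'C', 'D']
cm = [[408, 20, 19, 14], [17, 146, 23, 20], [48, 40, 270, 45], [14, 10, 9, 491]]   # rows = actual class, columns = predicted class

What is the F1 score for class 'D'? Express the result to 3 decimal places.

0.898

Take TP from the diagonal, FP from the rest of the 'D' prediction marginal, FN from the rest of the 'D' actual marginal.
F1 score = 2·TP/(2·TP+FP+FN).
D: TP=491, FP=14+20+45=79, FN=14+10+9=33 → 982/1094 = 0.8976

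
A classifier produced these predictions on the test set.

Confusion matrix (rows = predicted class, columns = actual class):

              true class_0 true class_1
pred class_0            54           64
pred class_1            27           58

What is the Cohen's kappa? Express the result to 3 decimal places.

0.132

Observed agreement pₒ = trace/N = 112/203 = 0.5517
Expected agreement pₑ = Σ (rowᵢ·colᵢ)/N² = (81·118 + 122·85)/203² = 0.4836
κ = (pₒ − pₑ)/(1 − pₑ) = (0.5517 − 0.4836)/(1 − 0.4836) = 0.132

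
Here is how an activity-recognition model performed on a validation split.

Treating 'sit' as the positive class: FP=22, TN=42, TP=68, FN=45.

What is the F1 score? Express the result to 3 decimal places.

0.670

Precision = TP/(TP+FP) = 68/90 = 0.7556
Recall = TP/(TP+FN) = 68/113 = 0.6018
F1 = 2·TP/(2·TP+FP+FN) = 136/203 = 0.670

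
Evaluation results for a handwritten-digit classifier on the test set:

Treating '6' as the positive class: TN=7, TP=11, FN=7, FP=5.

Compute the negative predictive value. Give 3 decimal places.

NPV = TN/(TN+FN) = 7/(7+7) = 0.500

0.500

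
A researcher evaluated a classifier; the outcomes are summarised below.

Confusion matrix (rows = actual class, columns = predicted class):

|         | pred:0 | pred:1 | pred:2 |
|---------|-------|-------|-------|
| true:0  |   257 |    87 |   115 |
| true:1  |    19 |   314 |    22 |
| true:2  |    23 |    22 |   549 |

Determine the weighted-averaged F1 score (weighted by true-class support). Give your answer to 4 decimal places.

0.7865

Per-class F1 score (2·TP/(2·TP+FP+FN)):
  0: TP=257, FP=19+23=42, FN=87+115=202 → 514/758 = 0.67810
  1: TP=314, FP=87+22=109, FN=19+22=41 → 628/778 = 0.80720
  2: TP=549, FP=115+22=137, FN=23+22=45 → 1098/1280 = 0.85781
Weighted-F1 score = Σ (supportᵢ/N)·F1 scoreᵢ with N=1408: (459/1408)·0.67810 + (355/1408)·0.80720 + (594/1408)·0.85781 = 0.7865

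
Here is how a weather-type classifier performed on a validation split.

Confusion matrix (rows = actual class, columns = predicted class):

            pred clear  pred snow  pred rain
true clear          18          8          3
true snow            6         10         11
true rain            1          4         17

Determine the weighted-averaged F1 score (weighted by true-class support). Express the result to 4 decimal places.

Per-class F1 score (2·TP/(2·TP+FP+FN)):
  clear: TP=18, FP=6+1=7, FN=8+3=11 → 36/54 = 0.66667
  snow: TP=10, FP=8+4=12, FN=6+11=17 → 20/49 = 0.40816
  rain: TP=17, FP=3+11=14, FN=1+4=5 → 34/53 = 0.64151
Weighted-F1 score = Σ (supportᵢ/N)·F1 scoreᵢ with N=78: (29/78)·0.66667 + (27/78)·0.40816 + (22/78)·0.64151 = 0.5701

0.5701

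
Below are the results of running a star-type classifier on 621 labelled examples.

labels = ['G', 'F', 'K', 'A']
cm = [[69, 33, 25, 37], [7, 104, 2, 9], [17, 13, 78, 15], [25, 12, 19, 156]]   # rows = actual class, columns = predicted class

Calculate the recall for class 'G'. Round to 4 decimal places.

0.4207

Treat 'G' as positive and all other classes as negative.
recall = TP/(TP+FN).
G: TP=69, FN=33+25+37=95 → 69/164 = 0.42073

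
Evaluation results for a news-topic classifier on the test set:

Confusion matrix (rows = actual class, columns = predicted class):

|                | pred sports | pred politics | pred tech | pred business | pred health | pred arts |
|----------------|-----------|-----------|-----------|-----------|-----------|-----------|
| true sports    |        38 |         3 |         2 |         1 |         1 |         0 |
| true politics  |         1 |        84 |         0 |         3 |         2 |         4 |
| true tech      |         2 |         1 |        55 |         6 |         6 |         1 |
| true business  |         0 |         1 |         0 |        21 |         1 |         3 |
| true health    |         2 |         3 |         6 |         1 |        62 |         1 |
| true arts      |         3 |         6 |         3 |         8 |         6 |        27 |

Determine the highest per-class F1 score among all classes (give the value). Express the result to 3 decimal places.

Per-class F1 score (2·TP/(2·TP+FP+FN)):
  sports: TP=38, FP=1+2+0+2+3=8, FN=3+2+1+1+0=7 → 76/91 = 0.8352
  politics: TP=84, FP=3+1+1+3+6=14, FN=1+0+3+2+4=10 → 168/192 = 0.8750
  tech: TP=55, FP=2+0+0+6+3=11, FN=2+1+6+6+1=16 → 110/137 = 0.8029
  business: TP=21, FP=1+3+6+1+8=19, FN=0+1+0+1+3=5 → 42/66 = 0.6364
  health: TP=62, FP=1+2+6+1+6=16, FN=2+3+6+1+1=13 → 124/153 = 0.8105
  arts: TP=27, FP=0+4+1+3+1=9, FN=3+6+3+8+6=26 → 54/89 = 0.6067
Highest is class 'politics' with F1 score = 0.875.

0.875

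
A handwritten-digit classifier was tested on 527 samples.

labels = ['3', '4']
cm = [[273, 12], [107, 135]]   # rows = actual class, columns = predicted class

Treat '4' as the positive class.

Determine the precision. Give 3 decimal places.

Precision = TP/(TP+FP) = 135/(135+12) = 135/147 = 0.918

0.918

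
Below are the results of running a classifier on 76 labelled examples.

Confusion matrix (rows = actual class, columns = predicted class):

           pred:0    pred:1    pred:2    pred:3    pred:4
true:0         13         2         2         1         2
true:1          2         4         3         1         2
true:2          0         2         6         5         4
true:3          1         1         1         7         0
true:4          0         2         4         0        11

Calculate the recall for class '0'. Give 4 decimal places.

0.6500

Treat '0' as positive and all other classes as negative.
recall = TP/(TP+FN).
0: TP=13, FN=2+2+1+2=7 → 13/20 = 0.65000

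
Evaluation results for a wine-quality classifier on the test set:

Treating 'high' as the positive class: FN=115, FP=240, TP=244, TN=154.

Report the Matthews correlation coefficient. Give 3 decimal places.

MCC = (TP·TN − FP·FN) / √((TP+FP)(TP+FN)(TN+FP)(TN+FN))
Numerator = 244·154 − 240·115 = 9976
Denominator = √(484·359·394·269) = √18415703416 = 135704.4709
MCC = 9976 / 135704.4709 = 0.074

0.074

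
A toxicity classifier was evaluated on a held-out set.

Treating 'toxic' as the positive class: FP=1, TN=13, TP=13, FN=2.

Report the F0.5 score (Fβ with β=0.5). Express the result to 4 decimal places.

Fβ = (1+β²)·TP / ((1+β²)·TP + β²·FN + FP), with β²=1/4
= 1.25·13 / (1.25·13 + 0.25·2 + 1) = 0.9155

0.9155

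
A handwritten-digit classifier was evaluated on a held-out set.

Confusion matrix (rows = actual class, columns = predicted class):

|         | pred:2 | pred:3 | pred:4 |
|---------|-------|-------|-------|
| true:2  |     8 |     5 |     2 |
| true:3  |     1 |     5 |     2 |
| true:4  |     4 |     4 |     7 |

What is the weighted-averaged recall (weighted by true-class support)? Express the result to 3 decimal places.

0.526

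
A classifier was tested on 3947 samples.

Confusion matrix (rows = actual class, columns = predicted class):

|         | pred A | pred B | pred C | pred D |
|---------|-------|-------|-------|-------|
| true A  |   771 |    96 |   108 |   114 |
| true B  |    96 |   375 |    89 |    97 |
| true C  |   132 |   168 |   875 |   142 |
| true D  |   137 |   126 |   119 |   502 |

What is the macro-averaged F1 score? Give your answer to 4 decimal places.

Per-class F1 score (2·TP/(2·TP+FP+FN)):
  A: TP=771, FP=96+132+137=365, FN=96+108+114=318 → 1542/2225 = 0.69303
  B: TP=375, FP=96+168+126=390, FN=96+89+97=282 → 750/1422 = 0.52743
  C: TP=875, FP=108+89+119=316, FN=132+168+142=442 → 1750/2508 = 0.69777
  D: TP=502, FP=114+97+142=353, FN=137+126+119=382 → 1004/1739 = 0.57734
Macro-F1 score = mean = (0.69303 + 0.52743 + 0.69777 + 0.57734) / 4 = 0.6239

0.6239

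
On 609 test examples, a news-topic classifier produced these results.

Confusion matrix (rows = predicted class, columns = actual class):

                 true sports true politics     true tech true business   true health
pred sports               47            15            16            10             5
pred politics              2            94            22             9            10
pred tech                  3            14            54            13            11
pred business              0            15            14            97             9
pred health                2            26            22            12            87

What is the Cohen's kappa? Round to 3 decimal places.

0.524

Observed agreement pₒ = trace/N = 379/609 = 0.6223
Expected agreement pₑ = Σ (rowᵢ·colᵢ)/N² = (54·93 + 164·137 + 128·95 + 141·135 + 122·149)/609² = 0.2072
κ = (pₒ − pₑ)/(1 − pₑ) = (0.6223 − 0.2072)/(1 − 0.2072) = 0.524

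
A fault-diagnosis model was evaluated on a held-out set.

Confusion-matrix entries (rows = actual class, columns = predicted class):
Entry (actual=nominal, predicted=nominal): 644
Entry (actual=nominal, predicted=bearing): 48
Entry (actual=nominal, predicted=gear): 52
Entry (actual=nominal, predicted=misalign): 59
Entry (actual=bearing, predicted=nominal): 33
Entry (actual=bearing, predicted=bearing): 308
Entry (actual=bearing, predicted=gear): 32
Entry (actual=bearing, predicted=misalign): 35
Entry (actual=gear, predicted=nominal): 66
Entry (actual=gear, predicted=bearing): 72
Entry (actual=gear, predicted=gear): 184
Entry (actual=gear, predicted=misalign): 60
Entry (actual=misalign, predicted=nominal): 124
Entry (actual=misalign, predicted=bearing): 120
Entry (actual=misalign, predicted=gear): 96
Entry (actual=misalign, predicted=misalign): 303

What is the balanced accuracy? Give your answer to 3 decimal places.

Balanced accuracy = mean of per-class recall.
  nominal: recall = 644/803 = 0.8020
  bearing: recall = 308/408 = 0.7549
  gear: recall = 184/382 = 0.4817
  misalign: recall = 303/643 = 0.4712
Mean = (0.8020 + 0.7549 + 0.4817 + 0.4712) / 4 = 0.627

0.627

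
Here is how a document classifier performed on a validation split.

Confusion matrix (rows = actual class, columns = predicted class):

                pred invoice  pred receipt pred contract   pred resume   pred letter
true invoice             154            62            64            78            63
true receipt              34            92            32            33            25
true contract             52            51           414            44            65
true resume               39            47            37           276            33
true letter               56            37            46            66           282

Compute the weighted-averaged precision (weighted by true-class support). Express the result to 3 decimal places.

0.565

Per-class precision (TP/(TP+FP)):
  invoice: TP=154, FP=34+52+39+56=181 → 154/335 = 0.4597
  receipt: TP=92, FP=62+51+47+37=197 → 92/289 = 0.3183
  contract: TP=414, FP=64+32+37+46=179 → 414/593 = 0.6981
  resume: TP=276, FP=78+33+44+66=221 → 276/497 = 0.5553
  letter: TP=282, FP=63+25+65+33=186 → 282/468 = 0.6026
Weighted-precision = Σ (supportᵢ/N)·precisionᵢ with N=2182: (421/2182)·0.4597 + (216/2182)·0.3183 + (626/2182)·0.6981 + (432/2182)·0.5553 + (487/2182)·0.6026 = 0.565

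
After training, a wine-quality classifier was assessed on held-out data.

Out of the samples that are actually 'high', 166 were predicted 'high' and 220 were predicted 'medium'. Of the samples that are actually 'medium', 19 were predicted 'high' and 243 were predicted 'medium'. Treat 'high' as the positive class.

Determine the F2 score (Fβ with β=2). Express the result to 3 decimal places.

Fβ = (1+β²)·TP / ((1+β²)·TP + β²·FN + FP), with β²=4
= 5·166 / (5·166 + 4·220 + 19) = 0.480

0.480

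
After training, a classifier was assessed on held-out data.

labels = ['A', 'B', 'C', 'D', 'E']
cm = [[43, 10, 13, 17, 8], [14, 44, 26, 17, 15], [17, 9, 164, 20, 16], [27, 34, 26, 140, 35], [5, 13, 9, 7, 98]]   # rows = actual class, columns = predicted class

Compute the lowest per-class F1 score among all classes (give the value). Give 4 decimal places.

Per-class F1 score (2·TP/(2·TP+FP+FN)):
  A: TP=43, FP=14+17+27+5=63, FN=10+13+17+8=48 → 86/197 = 0.43655
  B: TP=44, FP=10+9+34+13=66, FN=14+26+17+15=72 → 88/226 = 0.38938
  C: TP=164, FP=13+26+26+9=74, FN=17+9+20+16=62 → 328/464 = 0.70690
  D: TP=140, FP=17+17+20+7=61, FN=27+34+26+35=122 → 280/463 = 0.60475
  E: TP=98, FP=8+15+16+35=74, FN=5+13+9+7=34 → 196/304 = 0.64474
Lowest is class 'B' with F1 score = 0.3894.

0.3894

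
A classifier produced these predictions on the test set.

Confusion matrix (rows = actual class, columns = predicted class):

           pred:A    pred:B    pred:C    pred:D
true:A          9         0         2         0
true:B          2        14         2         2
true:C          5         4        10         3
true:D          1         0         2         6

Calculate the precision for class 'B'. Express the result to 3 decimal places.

0.778

precision = TP/(TP+FP).
B: TP=14, FP=0+4+0=4 → 14/18 = 0.7778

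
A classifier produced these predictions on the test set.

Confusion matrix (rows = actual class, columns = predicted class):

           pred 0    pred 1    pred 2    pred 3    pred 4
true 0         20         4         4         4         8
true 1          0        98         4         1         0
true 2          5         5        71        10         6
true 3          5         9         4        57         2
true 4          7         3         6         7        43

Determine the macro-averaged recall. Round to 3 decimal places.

Per-class recall (TP/(TP+FN)):
  0: TP=20, FN=4+4+4+8=20 → 20/40 = 0.5000
  1: TP=98, FN=0+4+1+0=5 → 98/103 = 0.9515
  2: TP=71, FN=5+5+10+6=26 → 71/97 = 0.7320
  3: TP=57, FN=5+9+4+2=20 → 57/77 = 0.7403
  4: TP=43, FN=7+3+6+7=23 → 43/66 = 0.6515
Macro-recall = mean = (0.5000 + 0.9515 + 0.7320 + 0.7403 + 0.6515) / 5 = 0.715

0.715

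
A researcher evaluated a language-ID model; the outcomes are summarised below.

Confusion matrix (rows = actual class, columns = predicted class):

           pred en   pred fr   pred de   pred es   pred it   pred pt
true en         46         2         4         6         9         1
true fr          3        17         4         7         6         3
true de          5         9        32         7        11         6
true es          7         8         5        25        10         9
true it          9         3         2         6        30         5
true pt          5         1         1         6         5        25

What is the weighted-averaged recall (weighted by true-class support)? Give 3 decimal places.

Per-class recall (TP/(TP+FN)):
  en: TP=46, FN=2+4+6+9+1=22 → 46/68 = 0.6765
  fr: TP=17, FN=3+4+7+6+3=23 → 17/40 = 0.4250
  de: TP=32, FN=5+9+7+11+6=38 → 32/70 = 0.4571
  es: TP=25, FN=7+8+5+10+9=39 → 25/64 = 0.3906
  it: TP=30, FN=9+3+2+6+5=25 → 30/55 = 0.5455
  pt: TP=25, FN=5+1+1+6+5=18 → 25/43 = 0.5814
Weighted-recall = Σ (supportᵢ/N)·recallᵢ with N=340: (68/340)·0.6765 + (40/340)·0.4250 + (70/340)·0.4571 + (64/340)·0.3906 + (55/340)·0.5455 + (43/340)·0.5814 = 0.515

0.515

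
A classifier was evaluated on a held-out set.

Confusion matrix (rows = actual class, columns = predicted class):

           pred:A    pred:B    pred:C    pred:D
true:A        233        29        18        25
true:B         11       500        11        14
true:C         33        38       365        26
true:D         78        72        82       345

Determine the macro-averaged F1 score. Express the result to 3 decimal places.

0.759

Per-class F1 score (2·TP/(2·TP+FP+FN)):
  A: TP=233, FP=11+33+78=122, FN=29+18+25=72 → 466/660 = 0.7061
  B: TP=500, FP=29+38+72=139, FN=11+11+14=36 → 1000/1175 = 0.8511
  C: TP=365, FP=18+11+82=111, FN=33+38+26=97 → 730/938 = 0.7783
  D: TP=345, FP=25+14+26=65, FN=78+72+82=232 → 690/987 = 0.6991
Macro-F1 score = mean = (0.7061 + 0.8511 + 0.7783 + 0.6991) / 4 = 0.759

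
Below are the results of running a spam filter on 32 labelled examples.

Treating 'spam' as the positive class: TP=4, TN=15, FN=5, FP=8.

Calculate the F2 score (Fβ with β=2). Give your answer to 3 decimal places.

0.417

Fβ = (1+β²)·TP / ((1+β²)·TP + β²·FN + FP), with β²=4
= 5·4 / (5·4 + 4·5 + 8) = 0.417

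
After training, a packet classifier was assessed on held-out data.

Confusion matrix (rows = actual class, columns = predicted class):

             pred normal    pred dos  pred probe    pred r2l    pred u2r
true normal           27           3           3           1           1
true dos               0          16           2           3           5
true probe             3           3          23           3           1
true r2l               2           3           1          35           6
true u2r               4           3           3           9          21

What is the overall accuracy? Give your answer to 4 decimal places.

0.6740

Accuracy = trace / total = (27+16+23+35+21=122) / 181 = 122/181 = 0.6740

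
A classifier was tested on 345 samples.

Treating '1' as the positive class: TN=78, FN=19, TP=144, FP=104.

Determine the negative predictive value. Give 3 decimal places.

NPV = TN/(TN+FN) = 78/(78+19) = 0.804

0.804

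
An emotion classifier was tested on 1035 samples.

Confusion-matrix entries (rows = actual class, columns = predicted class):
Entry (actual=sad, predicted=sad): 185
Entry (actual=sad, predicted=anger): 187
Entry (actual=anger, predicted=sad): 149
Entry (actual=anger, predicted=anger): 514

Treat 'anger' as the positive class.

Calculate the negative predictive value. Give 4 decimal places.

0.5539

NPV = TN/(TN+FN) = 185/(185+149) = 0.5539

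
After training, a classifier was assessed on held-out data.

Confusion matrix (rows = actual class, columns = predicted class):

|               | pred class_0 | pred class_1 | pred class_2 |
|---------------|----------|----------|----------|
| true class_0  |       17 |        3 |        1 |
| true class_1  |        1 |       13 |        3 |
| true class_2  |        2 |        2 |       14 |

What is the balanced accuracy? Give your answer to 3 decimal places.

0.784

Balanced accuracy = mean of per-class recall.
  class_0: recall = 17/21 = 0.8095
  class_1: recall = 13/17 = 0.7647
  class_2: recall = 14/18 = 0.7778
Mean = (0.8095 + 0.7647 + 0.7778) / 3 = 0.784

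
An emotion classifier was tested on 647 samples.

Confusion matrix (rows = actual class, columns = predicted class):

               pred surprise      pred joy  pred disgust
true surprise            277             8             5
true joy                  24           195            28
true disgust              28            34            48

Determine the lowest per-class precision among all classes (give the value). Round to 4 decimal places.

Per-class precision (TP/(TP+FP)):
  surprise: TP=277, FP=24+28=52 → 277/329 = 0.84195
  joy: TP=195, FP=8+34=42 → 195/237 = 0.82278
  disgust: TP=48, FP=5+28=33 → 48/81 = 0.59259
Lowest is class 'disgust' with precision = 0.5926.

0.5926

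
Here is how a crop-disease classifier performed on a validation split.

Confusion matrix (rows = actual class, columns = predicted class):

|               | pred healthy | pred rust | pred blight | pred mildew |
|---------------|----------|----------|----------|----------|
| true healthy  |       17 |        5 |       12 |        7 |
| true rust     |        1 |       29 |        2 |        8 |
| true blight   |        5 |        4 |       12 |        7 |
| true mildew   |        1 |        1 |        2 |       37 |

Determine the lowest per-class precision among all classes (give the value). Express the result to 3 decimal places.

Per-class precision (TP/(TP+FP)):
  healthy: TP=17, FP=1+5+1=7 → 17/24 = 0.7083
  rust: TP=29, FP=5+4+1=10 → 29/39 = 0.7436
  blight: TP=12, FP=12+2+2=16 → 12/28 = 0.4286
  mildew: TP=37, FP=7+8+7=22 → 37/59 = 0.6271
Lowest is class 'blight' with precision = 0.429.

0.429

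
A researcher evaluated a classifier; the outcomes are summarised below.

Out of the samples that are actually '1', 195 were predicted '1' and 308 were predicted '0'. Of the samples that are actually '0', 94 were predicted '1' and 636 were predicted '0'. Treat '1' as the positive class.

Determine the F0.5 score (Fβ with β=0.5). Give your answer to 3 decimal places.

Fβ = (1+β²)·TP / ((1+β²)·TP + β²·FN + FP), with β²=1/4
= 1.25·195 / (1.25·195 + 0.25·308 + 94) = 0.588

0.588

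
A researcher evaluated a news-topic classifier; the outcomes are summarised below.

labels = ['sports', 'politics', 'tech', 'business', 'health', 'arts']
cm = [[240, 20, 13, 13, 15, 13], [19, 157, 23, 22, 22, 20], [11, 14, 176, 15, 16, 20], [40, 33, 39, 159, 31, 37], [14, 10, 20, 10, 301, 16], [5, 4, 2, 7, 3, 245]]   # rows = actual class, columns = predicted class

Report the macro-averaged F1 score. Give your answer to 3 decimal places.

0.699

Per-class F1 score (2·TP/(2·TP+FP+FN)):
  sports: TP=240, FP=19+11+40+14+5=89, FN=20+13+13+15+13=74 → 480/643 = 0.7465
  politics: TP=157, FP=20+14+33+10+4=81, FN=19+23+22+22+20=106 → 314/501 = 0.6267
  tech: TP=176, FP=13+23+39+20+2=97, FN=11+14+15+16+20=76 → 352/525 = 0.6705
  business: TP=159, FP=13+22+15+10+7=67, FN=40+33+39+31+37=180 → 318/565 = 0.5628
  health: TP=301, FP=15+22+16+31+3=87, FN=14+10+20+10+16=70 → 602/759 = 0.7931
  arts: TP=245, FP=13+20+20+37+16=106, FN=5+4+2+7+3=21 → 490/617 = 0.7942
Macro-F1 score = mean = (0.7465 + 0.6267 + 0.6705 + 0.5628 + 0.7931 + 0.7942) / 6 = 0.699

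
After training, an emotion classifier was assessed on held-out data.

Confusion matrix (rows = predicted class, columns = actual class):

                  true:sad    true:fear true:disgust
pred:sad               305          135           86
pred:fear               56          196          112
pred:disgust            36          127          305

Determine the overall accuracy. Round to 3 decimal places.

0.594

Accuracy = trace / total = (305+196+305=806) / 1358 = 806/1358 = 0.594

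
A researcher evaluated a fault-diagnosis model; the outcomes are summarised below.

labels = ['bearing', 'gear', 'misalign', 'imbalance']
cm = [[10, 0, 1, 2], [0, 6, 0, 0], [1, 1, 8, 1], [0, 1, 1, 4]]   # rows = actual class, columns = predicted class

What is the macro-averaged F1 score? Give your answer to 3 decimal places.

0.767

Per-class F1 score (2·TP/(2·TP+FP+FN)):
  bearing: TP=10, FP=0+1+0=1, FN=0+1+2=3 → 20/24 = 0.8333
  gear: TP=6, FP=0+1+1=2, FN=0+0+0=0 → 12/14 = 0.8571
  misalign: TP=8, FP=1+0+1=2, FN=1+1+1=3 → 16/21 = 0.7619
  imbalance: TP=4, FP=2+0+1=3, FN=0+1+1=2 → 8/13 = 0.6154
Macro-F1 score = mean = (0.8333 + 0.8571 + 0.7619 + 0.6154) / 4 = 0.767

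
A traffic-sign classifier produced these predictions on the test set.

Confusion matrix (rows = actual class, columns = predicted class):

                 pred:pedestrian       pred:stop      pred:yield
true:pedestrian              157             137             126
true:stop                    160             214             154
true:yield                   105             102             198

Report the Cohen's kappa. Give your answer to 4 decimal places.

Observed agreement pₒ = trace/N = 569/1353 = 0.42055
Expected agreement pₑ = Σ (rowᵢ·colᵢ)/N² = (420·422 + 528·453 + 405·478)/1353² = 0.33323
κ = (pₒ − pₑ)/(1 − pₑ) = (0.42055 − 0.33323)/(1 − 0.33323) = 0.1310

0.1310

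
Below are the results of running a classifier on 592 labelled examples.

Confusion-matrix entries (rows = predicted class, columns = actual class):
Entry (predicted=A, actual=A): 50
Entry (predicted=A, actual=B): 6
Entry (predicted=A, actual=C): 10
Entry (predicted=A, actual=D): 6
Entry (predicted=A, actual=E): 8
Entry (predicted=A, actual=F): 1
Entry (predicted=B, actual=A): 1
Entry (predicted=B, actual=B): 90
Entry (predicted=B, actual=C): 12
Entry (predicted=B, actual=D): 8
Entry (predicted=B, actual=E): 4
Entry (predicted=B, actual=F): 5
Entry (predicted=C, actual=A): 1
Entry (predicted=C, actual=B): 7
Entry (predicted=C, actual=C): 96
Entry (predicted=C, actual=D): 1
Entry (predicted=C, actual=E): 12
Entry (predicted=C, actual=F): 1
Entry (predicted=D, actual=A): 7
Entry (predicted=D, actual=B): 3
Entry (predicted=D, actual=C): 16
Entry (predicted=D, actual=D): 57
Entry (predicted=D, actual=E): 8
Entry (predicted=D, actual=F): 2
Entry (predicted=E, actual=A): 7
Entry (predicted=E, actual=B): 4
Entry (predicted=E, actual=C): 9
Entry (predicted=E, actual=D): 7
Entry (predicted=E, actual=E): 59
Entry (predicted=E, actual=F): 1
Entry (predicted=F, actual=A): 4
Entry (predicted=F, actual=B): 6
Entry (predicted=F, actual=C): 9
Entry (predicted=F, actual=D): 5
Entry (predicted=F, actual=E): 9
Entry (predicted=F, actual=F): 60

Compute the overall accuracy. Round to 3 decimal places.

Accuracy = trace / total = (50+90+96+57+59+60=412) / 592 = 412/592 = 0.696

0.696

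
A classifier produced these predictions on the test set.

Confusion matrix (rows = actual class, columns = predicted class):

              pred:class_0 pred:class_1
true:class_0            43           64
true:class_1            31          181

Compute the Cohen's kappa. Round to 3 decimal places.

Observed agreement pₒ = trace/N = 224/319 = 0.7022
Expected agreement pₑ = Σ (rowᵢ·colᵢ)/N² = (107·74 + 212·245)/319² = 0.5882
κ = (pₒ − pₑ)/(1 − pₑ) = (0.7022 − 0.5882)/(1 − 0.5882) = 0.277

0.277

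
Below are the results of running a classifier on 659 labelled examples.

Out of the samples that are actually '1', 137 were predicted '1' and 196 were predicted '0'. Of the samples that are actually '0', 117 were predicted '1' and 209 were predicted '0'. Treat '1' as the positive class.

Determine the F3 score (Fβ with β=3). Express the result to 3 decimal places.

Fβ = (1+β²)·TP / ((1+β²)·TP + β²·FN + FP), with β²=9
= 10·137 / (10·137 + 9·196 + 117) = 0.421

0.421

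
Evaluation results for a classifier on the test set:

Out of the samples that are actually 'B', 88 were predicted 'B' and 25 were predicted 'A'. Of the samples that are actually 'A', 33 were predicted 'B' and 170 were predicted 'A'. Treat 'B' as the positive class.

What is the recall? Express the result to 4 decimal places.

Recall = TP/(TP+FN) = 88/(88+25) = 88/113 = 0.7788

0.7788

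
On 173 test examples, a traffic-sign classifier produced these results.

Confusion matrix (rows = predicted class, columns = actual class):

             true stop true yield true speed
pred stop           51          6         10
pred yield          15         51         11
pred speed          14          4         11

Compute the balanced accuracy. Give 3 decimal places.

Balanced accuracy = mean of per-class recall.
  stop: recall = 51/80 = 0.6375
  yield: recall = 51/61 = 0.8361
  speed: recall = 11/32 = 0.3438
Mean = (0.6375 + 0.8361 + 0.3438) / 3 = 0.606

0.606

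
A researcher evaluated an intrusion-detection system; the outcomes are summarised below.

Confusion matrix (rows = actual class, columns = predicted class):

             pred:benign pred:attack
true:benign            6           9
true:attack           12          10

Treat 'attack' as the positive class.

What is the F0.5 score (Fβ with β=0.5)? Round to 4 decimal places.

Fβ = (1+β²)·TP / ((1+β²)·TP + β²·FN + FP), with β²=1/4
= 1.25·10 / (1.25·10 + 0.25·12 + 9) = 0.5102

0.5102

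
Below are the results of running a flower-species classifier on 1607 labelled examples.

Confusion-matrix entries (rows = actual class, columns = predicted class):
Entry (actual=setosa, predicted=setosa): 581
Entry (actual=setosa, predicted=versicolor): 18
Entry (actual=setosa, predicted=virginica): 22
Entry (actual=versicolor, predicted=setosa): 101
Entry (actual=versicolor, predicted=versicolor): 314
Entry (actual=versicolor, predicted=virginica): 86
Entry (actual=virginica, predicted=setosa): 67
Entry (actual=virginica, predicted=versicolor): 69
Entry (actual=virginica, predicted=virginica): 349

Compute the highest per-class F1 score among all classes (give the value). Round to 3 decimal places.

0.848

Per-class F1 score (2·TP/(2·TP+FP+FN)):
  setosa: TP=581, FP=101+67=168, FN=18+22=40 → 1162/1370 = 0.8482
  versicolor: TP=314, FP=18+69=87, FN=101+86=187 → 628/902 = 0.6962
  virginica: TP=349, FP=22+86=108, FN=67+69=136 → 698/942 = 0.7410
Highest is class 'setosa' with F1 score = 0.848.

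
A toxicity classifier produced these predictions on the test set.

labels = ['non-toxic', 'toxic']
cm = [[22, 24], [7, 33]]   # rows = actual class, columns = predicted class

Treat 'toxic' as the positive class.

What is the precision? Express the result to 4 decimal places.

0.5789

Precision = TP/(TP+FP) = 33/(33+24) = 33/57 = 0.5789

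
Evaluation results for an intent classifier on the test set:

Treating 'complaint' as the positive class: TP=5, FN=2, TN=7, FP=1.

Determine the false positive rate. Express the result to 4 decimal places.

FPR = FP/(FP+TN) = 1/(1+7) = 0.1250

0.1250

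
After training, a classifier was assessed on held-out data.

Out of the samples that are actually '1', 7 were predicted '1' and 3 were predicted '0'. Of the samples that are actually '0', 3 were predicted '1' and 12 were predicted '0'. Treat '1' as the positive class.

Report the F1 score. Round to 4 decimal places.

0.7000

Precision = TP/(TP+FP) = 7/10 = 0.7000
Recall = TP/(TP+FN) = 7/10 = 0.7000
F1 = 2·TP/(2·TP+FP+FN) = 14/20 = 0.7000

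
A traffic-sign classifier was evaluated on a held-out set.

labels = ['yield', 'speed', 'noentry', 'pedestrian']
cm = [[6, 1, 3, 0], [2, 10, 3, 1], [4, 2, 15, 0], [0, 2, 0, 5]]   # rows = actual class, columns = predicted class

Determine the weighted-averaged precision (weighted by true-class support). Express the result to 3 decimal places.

Per-class precision (TP/(TP+FP)):
  yield: TP=6, FP=2+4+0=6 → 6/12 = 0.5000
  speed: TP=10, FP=1+2+2=5 → 10/15 = 0.6667
  noentry: TP=15, FP=3+3+0=6 → 15/21 = 0.7143
  pedestrian: TP=5, FP=0+1+0=1 → 5/6 = 0.8333
Weighted-precision = Σ (supportᵢ/N)·precisionᵢ with N=54: (10/54)·0.5000 + (16/54)·0.6667 + (21/54)·0.7143 + (7/54)·0.8333 = 0.676

0.676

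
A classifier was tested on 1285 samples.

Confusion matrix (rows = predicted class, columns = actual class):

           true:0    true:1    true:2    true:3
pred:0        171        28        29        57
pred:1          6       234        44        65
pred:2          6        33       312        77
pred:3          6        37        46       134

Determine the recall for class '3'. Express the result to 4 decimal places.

0.4024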